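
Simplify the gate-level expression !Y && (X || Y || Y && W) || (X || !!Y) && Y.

X || Y

!Y && (X || Y || Y && W) || (X || !!Y) && Y
= !Y && (X || Y || Y && W) || (X || Y) && Y
= !Y && (X || Y) || (X || Y) && Y
= X || Y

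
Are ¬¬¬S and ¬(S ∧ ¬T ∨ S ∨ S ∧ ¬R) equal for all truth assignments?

E1: ¬¬¬S
    = ¬S   (double negation)
E2: ¬(S ∧ ¬T ∨ S ∨ S ∧ ¬R)
    = ¬(S ∧ ¬T ∨ S)   (absorption)
    = ¬S   (absorption)
Both reduce to ¬S, so they are equivalent.

Yes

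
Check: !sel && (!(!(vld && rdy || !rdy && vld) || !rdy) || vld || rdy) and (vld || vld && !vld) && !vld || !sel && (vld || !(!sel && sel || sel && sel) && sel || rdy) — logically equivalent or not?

Yes

E1: !sel && (!(!(vld && rdy || !rdy && vld) || !rdy) || vld || rdy)
    = !sel && (!(!vld || !rdy) || vld || rdy)   [distribution]
    = !sel && (vld && rdy || vld || rdy)   [De Morgan]
    = !sel && (vld || rdy)   [absorption]
E2: (vld || vld && !vld) && !vld || !sel && (vld || !(!sel && sel || sel && sel) && sel || rdy)
    = (vld || vld && !vld) && !vld || !sel && (vld || !sel && sel || rdy)   [distribution]
    = vld && !vld || !sel && (vld || !sel && sel || rdy)   [complement / identity]
    = vld && !vld || !sel && (vld || rdy)   [complement / identity]
    = !sel && (vld || rdy)   [complement / identity]
Both reduce to !sel && (vld || rdy), so they are equivalent.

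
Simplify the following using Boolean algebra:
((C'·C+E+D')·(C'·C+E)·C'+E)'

E'

((C'·C+E+D')·(C'·C+E)·C'+E)'
= ((C'·C+E)·C'+E)'   — absorption
= (E·C'+E)'   — complement / identity
= E'   — absorption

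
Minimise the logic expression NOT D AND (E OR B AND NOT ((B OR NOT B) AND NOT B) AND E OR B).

NOT D AND (E OR B AND NOT ((B OR NOT B) AND NOT B) AND E OR B)
= NOT D AND (E OR B AND NOT NOT B AND E OR B)   — complement / identity
= NOT D AND (E OR B AND B AND E OR B)   — double negation
= NOT D AND (E OR B AND E OR B)   — idempotence
= NOT D AND (E OR B)   — absorption

NOT D AND (E OR B)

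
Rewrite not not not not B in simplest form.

not not not not B
= not not B
= B

B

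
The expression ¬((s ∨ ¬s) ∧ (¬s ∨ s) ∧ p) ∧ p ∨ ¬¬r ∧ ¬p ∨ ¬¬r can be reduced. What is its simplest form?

r

¬((s ∨ ¬s) ∧ (¬s ∨ s) ∧ p) ∧ p ∨ ¬¬r ∧ ¬p ∨ ¬¬r
= ¬((s ∨ ¬s) ∧ (¬s ∨ s) ∧ p) ∧ p ∨ ¬¬r   [absorption]
= ¬((s ∨ ¬s) ∧ p) ∧ p ∨ ¬¬r   [complement / identity]
= ¬p ∧ p ∨ ¬¬r   [complement / identity]
= ¬p ∧ p ∨ r   [double negation]
= r   [complement / identity]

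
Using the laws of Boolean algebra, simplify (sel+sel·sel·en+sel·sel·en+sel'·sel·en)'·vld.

(sel+sel·sel·en+sel·sel·en+sel'·sel·en)'·vld
= (sel+sel·sel·en+sel'·sel·en)'·vld
= (sel+sel·en)'·vld
= sel'·vld

sel'·vld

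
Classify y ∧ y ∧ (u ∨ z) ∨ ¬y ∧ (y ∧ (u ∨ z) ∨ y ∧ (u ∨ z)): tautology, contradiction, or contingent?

y ∧ y ∧ (u ∨ z) ∨ ¬y ∧ (y ∧ (u ∨ z) ∨ y ∧ (u ∨ z))
= y ∧ y ∧ (u ∨ z) ∨ ¬y ∧ y ∧ (u ∨ z)   (idempotence)
= y ∧ (u ∨ z)   (distribution)
This depends on u, y, z, so it is not a constant.

contingent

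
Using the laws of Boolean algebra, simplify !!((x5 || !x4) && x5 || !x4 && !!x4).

!!((x5 || !x4) && x5 || !x4 && !!x4)
= !!((x5 || !x4) && x5 || !x4 && x4)
= (x5 || !x4) && x5 || !x4 && x4
= (x5 || !x4) && x5
= x5

x5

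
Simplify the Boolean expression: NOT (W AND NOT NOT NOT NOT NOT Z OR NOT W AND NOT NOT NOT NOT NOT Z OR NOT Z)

NOT (W AND NOT NOT NOT NOT NOT Z OR NOT W AND NOT NOT NOT NOT NOT Z OR NOT Z)
= NOT (NOT NOT NOT NOT NOT Z OR NOT Z)   — distribution
= NOT (NOT NOT NOT Z OR NOT Z)   — double negation
= NOT (NOT Z OR NOT Z)   — double negation
= Z AND Z   — De Morgan
= Z   — idempotence

Z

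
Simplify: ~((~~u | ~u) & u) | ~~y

~u | y

~((~~u | ~u) & u) | ~~y
= ~((u | ~u) & u) | ~~y
= ~((u | ~u) & u) | y
= ~u | y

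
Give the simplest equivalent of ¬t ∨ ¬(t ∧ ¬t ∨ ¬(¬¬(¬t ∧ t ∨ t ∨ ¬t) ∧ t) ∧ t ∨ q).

¬t ∨ ¬(t ∧ ¬t ∨ ¬(¬¬(¬t ∧ t ∨ t ∨ ¬t) ∧ t) ∧ t ∨ q)
= ¬t ∨ ¬(t ∧ ¬t ∨ ¬(¬¬(t ∨ ¬t) ∧ t) ∧ t ∨ q)   [complement / identity]
= ¬t ∨ ¬(t ∧ ¬t ∨ ¬((t ∨ ¬t) ∧ t) ∧ t ∨ q)   [double negation]
= ¬t ∨ ¬(¬((t ∨ ¬t) ∧ t) ∧ t ∨ q)   [complement / identity]
= ¬t ∨ ¬(¬t ∧ t ∨ q)   [complement / identity]
= ¬t ∨ ¬q   [complement / identity]

¬t ∨ ¬q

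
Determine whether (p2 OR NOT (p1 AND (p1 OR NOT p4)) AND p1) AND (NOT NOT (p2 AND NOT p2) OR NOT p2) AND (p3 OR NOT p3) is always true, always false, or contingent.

always false

(p2 OR NOT (p1 AND (p1 OR NOT p4)) AND p1) AND (NOT NOT (p2 AND NOT p2) OR NOT p2) AND (p3 OR NOT p3)
= (p2 OR NOT p1 AND p1) AND (NOT NOT (p2 AND NOT p2) OR NOT p2) AND (p3 OR NOT p3)   — absorption
= (p2 OR NOT p1 AND p1) AND (NOT NOT (p2 AND NOT p2) OR NOT p2)   — complement / identity
= (p2 OR NOT p1 AND p1) AND (p2 AND NOT p2 OR NOT p2)   — double negation
= (p2 OR NOT p1 AND p1) AND NOT p2   — complement / identity
= p2 AND NOT p2   — complement / identity
= FALSE   — complement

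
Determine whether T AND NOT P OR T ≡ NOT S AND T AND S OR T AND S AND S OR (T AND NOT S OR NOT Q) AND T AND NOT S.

E1: T AND NOT P OR T
    = T
E2: NOT S AND T AND S OR T AND S AND S OR (T AND NOT S OR NOT Q) AND T AND NOT S
    = NOT S AND T AND S OR T AND S AND S OR T AND NOT S
    = T AND S OR T AND NOT S
    = T
Both reduce to T, so they are equivalent.

Yes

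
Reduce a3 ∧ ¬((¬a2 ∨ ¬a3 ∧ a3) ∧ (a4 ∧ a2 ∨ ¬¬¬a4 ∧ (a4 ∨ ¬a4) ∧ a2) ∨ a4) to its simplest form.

a3 ∧ ¬((¬a2 ∨ ¬a3 ∧ a3) ∧ (a4 ∧ a2 ∨ ¬¬¬a4 ∧ (a4 ∨ ¬a4) ∧ a2) ∨ a4)
= a3 ∧ ¬((¬a2 ∨ ¬a3 ∧ a3) ∧ (a4 ∧ a2 ∨ ¬a4 ∧ (a4 ∨ ¬a4) ∧ a2) ∨ a4)   — double negation
= a3 ∧ ¬((¬a2 ∨ ¬a3 ∧ a3) ∧ (a4 ∧ a2 ∨ ¬a4 ∧ a2) ∨ a4)   — complement / identity
= a3 ∧ ¬((¬a2 ∨ ¬a3 ∧ a3) ∧ a2 ∨ a4)   — distribution
= a3 ∧ ¬(¬a2 ∧ a2 ∨ a4)   — complement / identity
= a3 ∧ ¬a4   — complement / identity

a3 ∧ ¬a4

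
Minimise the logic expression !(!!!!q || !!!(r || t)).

!(!!!!q || !!!(r || t))
= !(!!!!q || !(r || t))
= !(!!q || !(r || t))
= !q && (r || t)

!q && (r || t)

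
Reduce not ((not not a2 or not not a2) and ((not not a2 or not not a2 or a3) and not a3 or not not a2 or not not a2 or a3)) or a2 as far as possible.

not ((not not a2 or not not a2) and ((not not a2 or not not a2 or a3) and not a3 or not not a2 or not not a2 or a3)) or a2
= not ((not not a2 or not not a2) and (not not a2 or not not a2 or a3)) or a2
= not (not not a2 or not not a2) or a2
= not not not a2 or a2
= not a2 or a2
= True

True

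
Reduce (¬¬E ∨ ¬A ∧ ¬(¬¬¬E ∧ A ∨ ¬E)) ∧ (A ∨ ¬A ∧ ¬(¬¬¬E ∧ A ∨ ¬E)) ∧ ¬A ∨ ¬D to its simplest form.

E ∧ ¬A ∨ ¬D

(¬¬E ∨ ¬A ∧ ¬(¬¬¬E ∧ A ∨ ¬E)) ∧ (A ∨ ¬A ∧ ¬(¬¬¬E ∧ A ∨ ¬E)) ∧ ¬A ∨ ¬D
= (¬A ∧ ¬(¬¬¬E ∧ A ∨ ¬E) ∨ ¬¬E ∧ A) ∧ ¬A ∨ ¬D   [distribution]
= (¬A ∧ ¬(¬E ∧ A ∨ ¬E) ∨ ¬¬E ∧ A) ∧ ¬A ∨ ¬D   [double negation]
= (¬A ∧ ¬¬E ∨ ¬¬E ∧ A) ∧ ¬A ∨ ¬D   [absorption]
= ¬¬E ∧ ¬A ∨ ¬D   [distribution]
= E ∧ ¬A ∨ ¬D   [double negation]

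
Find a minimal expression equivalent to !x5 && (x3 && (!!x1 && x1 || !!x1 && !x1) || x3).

!x5 && x3

!x5 && (x3 && (!!x1 && x1 || !!x1 && !x1) || x3)
= !x5 && (x3 && !!x1 || x3)
= !x5 && (x3 && x1 || x3)
= !x5 && x3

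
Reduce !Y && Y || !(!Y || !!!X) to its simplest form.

Y && X

!Y && Y || !(!Y || !!!X)
= !Y && Y || Y && !!X   (De Morgan)
= Y && !!X   (complement / identity)
= Y && X   (double negation)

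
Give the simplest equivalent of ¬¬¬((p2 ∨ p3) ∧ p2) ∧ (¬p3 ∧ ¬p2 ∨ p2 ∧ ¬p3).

¬p2 ∧ ¬p3

¬¬¬((p2 ∨ p3) ∧ p2) ∧ (¬p3 ∧ ¬p2 ∨ p2 ∧ ¬p3)
= ¬¬¬((p2 ∨ p3) ∧ p2) ∧ ¬p3
= ¬¬¬p2 ∧ ¬p3
= ¬p2 ∧ ¬p3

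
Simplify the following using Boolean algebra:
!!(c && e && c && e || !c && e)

e

!!(c && e && c && e || !c && e)
= !!(c && e || !c && e)   [idempotence]
= !!e   [distribution]
= e   [double negation]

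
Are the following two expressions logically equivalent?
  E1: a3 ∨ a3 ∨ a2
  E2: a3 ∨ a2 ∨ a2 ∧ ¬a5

E1: a3 ∨ a3 ∨ a2
    = a3 ∨ a2   [idempotence]
E2: a3 ∨ a2 ∨ a2 ∧ ¬a5
    = a3 ∨ a2   [absorption]
Both reduce to a3 ∨ a2, so they are equivalent.

Yes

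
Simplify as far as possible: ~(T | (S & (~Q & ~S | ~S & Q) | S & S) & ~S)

~T

~(T | (S & (~Q & ~S | ~S & Q) | S & S) & ~S)
= ~(T | (S & ~S | S & S) & ~S)   — distribution
= ~(T | S & ~S)   — distribution
= ~T   — complement / identity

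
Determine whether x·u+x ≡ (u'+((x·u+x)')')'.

E1: x·u+x
    = x
E2: (u'+((x·u+x)')')'
    = u·(x·u+x)'
    = u·x'
These differ: at u=1, x=1, E1 = 1 but E2 = 0.

No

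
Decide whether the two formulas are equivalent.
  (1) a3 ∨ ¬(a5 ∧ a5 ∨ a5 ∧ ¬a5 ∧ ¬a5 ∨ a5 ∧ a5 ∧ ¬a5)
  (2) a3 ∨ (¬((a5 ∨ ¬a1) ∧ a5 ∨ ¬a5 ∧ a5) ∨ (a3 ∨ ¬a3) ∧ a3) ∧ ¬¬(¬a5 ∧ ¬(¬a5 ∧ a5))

E1: a3 ∨ ¬(a5 ∧ a5 ∨ a5 ∧ ¬a5 ∧ ¬a5 ∨ a5 ∧ a5 ∧ ¬a5)
    = a3 ∨ ¬(a5 ∧ a5 ∨ a5 ∧ ¬a5)   — distribution
    = a3 ∨ ¬a5   — distribution
E2: a3 ∨ (¬((a5 ∨ ¬a1) ∧ a5 ∨ ¬a5 ∧ a5) ∨ (a3 ∨ ¬a3) ∧ a3) ∧ ¬¬(¬a5 ∧ ¬(¬a5 ∧ a5))
    = a3 ∨ (¬((a5 ∨ ¬a1) ∧ a5 ∨ ¬a5 ∧ a5) ∨ a3) ∧ ¬¬(¬a5 ∧ ¬(¬a5 ∧ a5))   — complement / identity
    = a3 ∨ (¬(a5 ∨ ¬a5 ∧ a5) ∨ a3) ∧ ¬¬(¬a5 ∧ ¬(¬a5 ∧ a5))   — absorption
    = a3 ∨ (¬(a5 ∨ ¬a5 ∧ a5) ∨ a3) ∧ ¬(a5 ∨ ¬a5 ∧ a5)   — De Morgan
    = a3 ∨ ¬(a5 ∨ ¬a5 ∧ a5)   — absorption
    = a3 ∨ ¬a5   — complement / identity
Both reduce to a3 ∨ ¬a5, so they are equivalent.

Yes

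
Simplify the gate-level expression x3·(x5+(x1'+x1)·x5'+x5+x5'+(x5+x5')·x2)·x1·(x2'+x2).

x3·x1

x3·(x5+(x1'+x1)·x5'+x5+x5'+(x5+x5')·x2)·x1·(x2'+x2)
= x3·(x5+(x1'+x1)·x5'+x5+x5')·x1·(x2'+x2)   — absorption
= x3·(x5+x5'+x5+x5')·x1·(x2'+x2)   — complement / identity
= x3·(x5+x5')·x1·(x2'+x2)   — idempotence
= x3·(x5+x5')·x1   — complement / identity
= x3·x1   — complement / identity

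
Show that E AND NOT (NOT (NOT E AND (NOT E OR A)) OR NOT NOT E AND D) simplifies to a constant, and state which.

E AND NOT (NOT (NOT E AND (NOT E OR A)) OR NOT NOT E AND D)
= E AND NOT (NOT NOT E OR NOT NOT E AND D)
= E AND NOT NOT NOT E
= E AND NOT E
= FALSE

FALSE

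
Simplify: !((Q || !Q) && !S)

!((Q || !Q) && !S)
= !!S
= S

S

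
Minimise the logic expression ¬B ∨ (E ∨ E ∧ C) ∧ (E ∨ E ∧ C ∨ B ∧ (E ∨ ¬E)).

¬B ∨ (E ∨ E ∧ C) ∧ (E ∨ E ∧ C ∨ B ∧ (E ∨ ¬E))
= ¬B ∨ (E ∨ E ∧ C) ∧ (E ∨ E ∧ C ∨ B)   [complement / identity]
= ¬B ∨ E ∨ E ∧ C   [absorption]
= ¬B ∨ E   [absorption]

¬B ∨ E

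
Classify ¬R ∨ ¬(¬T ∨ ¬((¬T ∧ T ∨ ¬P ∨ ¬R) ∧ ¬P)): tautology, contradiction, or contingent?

¬R ∨ ¬(¬T ∨ ¬((¬T ∧ T ∨ ¬P ∨ ¬R) ∧ ¬P))
= ¬R ∨ T ∧ (¬T ∧ T ∨ ¬P ∨ ¬R) ∧ ¬P   [De Morgan]
= ¬R ∨ T ∧ (¬P ∨ ¬R) ∧ ¬P   [complement / identity]
= ¬R ∨ T ∧ ¬P   [absorption]
This depends on P, R, T, so it is not a constant.

contingent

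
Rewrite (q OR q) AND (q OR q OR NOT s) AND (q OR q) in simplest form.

q

(q OR q) AND (q OR q OR NOT s) AND (q OR q)
= (q OR q) AND (q OR q)
= q OR q AND q
= q OR q
= q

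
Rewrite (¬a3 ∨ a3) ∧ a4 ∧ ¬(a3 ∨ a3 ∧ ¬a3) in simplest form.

(¬a3 ∨ a3) ∧ a4 ∧ ¬(a3 ∨ a3 ∧ ¬a3)
= (¬a3 ∨ a3) ∧ a4 ∧ ¬a3   (complement / identity)
= a4 ∧ ¬a3   (complement / identity)

a4 ∧ ¬a3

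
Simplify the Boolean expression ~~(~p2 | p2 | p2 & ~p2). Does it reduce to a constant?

1

~~(~p2 | p2 | p2 & ~p2)
= ~p2 | p2 | p2 & ~p2   — double negation
= ~p2 | p2   — complement / identity
= 1   — complement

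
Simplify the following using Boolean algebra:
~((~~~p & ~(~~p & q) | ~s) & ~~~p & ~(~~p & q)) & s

p & s

~((~~~p & ~(~~p & q) | ~s) & ~~~p & ~(~~p & q)) & s
= ~(~~~p & ~(~~p & q)) & s   — absorption
= (~~p | ~~p & q) & s   — De Morgan
= ~~p & s   — absorption
= p & s   — double negation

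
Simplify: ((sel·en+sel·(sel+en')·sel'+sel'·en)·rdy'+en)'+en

((sel·en+sel·(sel+en')·sel'+sel'·en)·rdy'+en)'+en
= ((sel·en+sel·sel'+sel'·en)·rdy'+en)'+en   [absorption]
= ((sel·en+sel'·en)·rdy'+en)'+en   [complement / identity]
= (en·rdy'+en)'+en   [distribution]
= en'+en   [absorption]
= 1   [complement]

1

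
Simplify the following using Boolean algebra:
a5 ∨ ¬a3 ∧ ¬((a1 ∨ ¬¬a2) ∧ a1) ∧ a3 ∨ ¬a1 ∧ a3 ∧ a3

a5 ∨ ¬a3 ∧ ¬((a1 ∨ ¬¬a2) ∧ a1) ∧ a3 ∨ ¬a1 ∧ a3 ∧ a3
= a5 ∨ ¬a3 ∧ ¬((a1 ∨ a2) ∧ a1) ∧ a3 ∨ ¬a1 ∧ a3 ∧ a3
= a5 ∨ ¬a3 ∧ ¬a1 ∧ a3 ∨ ¬a1 ∧ a3 ∧ a3
= a5 ∨ ¬a1 ∧ a3

a5 ∨ ¬a1 ∧ a3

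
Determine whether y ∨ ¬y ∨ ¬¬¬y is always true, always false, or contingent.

y ∨ ¬y ∨ ¬¬¬y
= y ∨ ¬y ∨ ¬y
= y ∨ ¬y
= True

always true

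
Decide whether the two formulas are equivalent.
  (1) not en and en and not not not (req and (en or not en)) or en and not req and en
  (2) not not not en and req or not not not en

No

E1: not en and en and not not not (req and (en or not en)) or en and not req and en
    = not en and en and not not not req or en and not req and en   [complement / identity]
    = not en and en and not req or en and not req and en   [double negation]
    = en and not req   [distribution]
E2: not not not en and req or not not not en
    = not not not en   [absorption]
    = not en   [double negation]
These differ: at en=0, req=0, E1 = 0 but E2 = 1.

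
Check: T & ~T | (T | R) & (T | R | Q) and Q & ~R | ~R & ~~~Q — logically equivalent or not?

No

E1: T & ~T | (T | R) & (T | R | Q)
    = (T | R) & (T | R | Q)   — complement / identity
    = T | R   — absorption
E2: Q & ~R | ~R & ~~~Q
    = Q & ~R | ~R & ~Q   — double negation
    = ~R   — distribution
These differ: at Q=0, R=1, T=0, E1 = 1 but E2 = 0.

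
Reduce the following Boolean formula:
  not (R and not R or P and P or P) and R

not P and R

not (R and not R or P and P or P) and R
= not (P and P or P) and R   [complement / identity]
= not (P or P) and R   [idempotence]
= not P and R   [idempotence]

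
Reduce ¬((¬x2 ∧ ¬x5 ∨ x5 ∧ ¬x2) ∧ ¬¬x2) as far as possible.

True

¬((¬x2 ∧ ¬x5 ∨ x5 ∧ ¬x2) ∧ ¬¬x2)
= ¬(¬x2 ∧ ¬¬x2)   [distribution]
= x2 ∨ ¬x2   [De Morgan]
= True   [complement]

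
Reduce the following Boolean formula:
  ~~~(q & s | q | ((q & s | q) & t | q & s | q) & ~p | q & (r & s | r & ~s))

~~~(q & s | q | ((q & s | q) & t | q & s | q) & ~p | q & (r & s | r & ~s))
= ~(q & s | q | ((q & s | q) & t | q & s | q) & ~p | q & (r & s | r & ~s))   [double negation]
= ~(q & s | q | (q & s | q) & ~p | q & (r & s | r & ~s))   [absorption]
= ~(q & s | q | q & (r & s | r & ~s))   [absorption]
= ~(q & s | q | q & r)   [distribution]
= ~(q | q & r)   [absorption]
= ~q   [absorption]

~q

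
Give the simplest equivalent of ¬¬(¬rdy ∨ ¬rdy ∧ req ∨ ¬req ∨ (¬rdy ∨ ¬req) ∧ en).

¬rdy ∨ ¬req

¬¬(¬rdy ∨ ¬rdy ∧ req ∨ ¬req ∨ (¬rdy ∨ ¬req) ∧ en)
= ¬rdy ∨ ¬rdy ∧ req ∨ ¬req ∨ (¬rdy ∨ ¬req) ∧ en   — double negation
= ¬rdy ∨ ¬req ∨ (¬rdy ∨ ¬req) ∧ en   — absorption
= ¬rdy ∨ ¬req   — absorption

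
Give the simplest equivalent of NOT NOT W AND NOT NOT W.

W

NOT NOT W AND NOT NOT W
= NOT NOT W
= W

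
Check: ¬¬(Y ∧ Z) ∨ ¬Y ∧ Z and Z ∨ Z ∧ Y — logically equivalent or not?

E1: ¬¬(Y ∧ Z) ∨ ¬Y ∧ Z
    = Y ∧ Z ∨ ¬Y ∧ Z   — double negation
    = Z   — distribution
E2: Z ∨ Z ∧ Y
    = Z   — absorption
Both reduce to Z, so they are equivalent.

Yes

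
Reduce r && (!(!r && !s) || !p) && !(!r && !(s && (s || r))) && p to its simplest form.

r && p

r && (!(!r && !s) || !p) && !(!r && !(s && (s || r))) && p
= r && (!(!r && !s) || !p) && !(!r && !s) && p   [absorption]
= r && !(!r && !s) && p   [absorption]
= r && (r || s) && p   [De Morgan]
= r && p   [absorption]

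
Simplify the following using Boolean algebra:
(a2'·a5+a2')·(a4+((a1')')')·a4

(a2'·a5+a2')·(a4+((a1')')')·a4
= (a2'·a5+a2')·(a4+a1')·a4   — double negation
= a2'·(a4+a1')·a4   — absorption
= a2'·a4   — absorption

a2'·a4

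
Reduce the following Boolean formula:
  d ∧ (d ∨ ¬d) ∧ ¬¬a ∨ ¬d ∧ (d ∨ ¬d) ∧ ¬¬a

d ∧ (d ∨ ¬d) ∧ ¬¬a ∨ ¬d ∧ (d ∨ ¬d) ∧ ¬¬a
= (d ∨ ¬d) ∧ ¬¬a   [distribution]
= ¬¬a   [complement / identity]
= a   [double negation]

a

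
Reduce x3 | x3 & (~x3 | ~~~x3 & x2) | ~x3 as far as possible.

x3 | x3 & (~x3 | ~~~x3 & x2) | ~x3
= x3 | x3 & (~x3 | ~x3 & x2) | ~x3   (double negation)
= x3 | x3 & ~x3 | ~x3   (absorption)
= x3 | ~x3   (complement / identity)
= 1   (complement)

1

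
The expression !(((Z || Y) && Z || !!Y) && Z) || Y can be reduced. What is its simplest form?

!Z || Y

!(((Z || Y) && Z || !!Y) && Z) || Y
= !((Z || !!Y) && Z) || Y   — absorption
= !((Z || Y) && Z) || Y   — double negation
= !Z || Y   — absorption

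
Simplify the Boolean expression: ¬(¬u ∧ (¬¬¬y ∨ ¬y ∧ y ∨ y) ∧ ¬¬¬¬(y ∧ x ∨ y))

¬(¬u ∧ (¬¬¬y ∨ ¬y ∧ y ∨ y) ∧ ¬¬¬¬(y ∧ x ∨ y))
= ¬(¬u ∧ (¬¬¬y ∨ y) ∧ ¬¬¬¬(y ∧ x ∨ y))
= ¬(¬u ∧ (¬y ∨ y) ∧ ¬¬¬¬(y ∧ x ∨ y))
= ¬(¬u ∧ ¬¬¬¬(y ∧ x ∨ y))
= ¬(¬u ∧ ¬¬(y ∧ x ∨ y))
= ¬(¬u ∧ ¬¬y)
= u ∨ ¬y

u ∨ ¬y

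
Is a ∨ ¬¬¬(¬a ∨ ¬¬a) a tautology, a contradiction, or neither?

neither

a ∨ ¬¬¬(¬a ∨ ¬¬a)
= a ∨ ¬(¬a ∨ ¬¬a)
= a ∨ a ∧ ¬a
= a
This depends on a, so it is not a constant.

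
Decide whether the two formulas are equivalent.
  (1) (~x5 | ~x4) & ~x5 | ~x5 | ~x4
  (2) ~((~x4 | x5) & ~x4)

No

E1: (~x5 | ~x4) & ~x5 | ~x5 | ~x4
    = ~x5 | ~x4
E2: ~((~x4 | x5) & ~x4)
    = ~~x4
    = x4
These differ: at x4=0, x5=1, E1 = 1 but E2 = 0.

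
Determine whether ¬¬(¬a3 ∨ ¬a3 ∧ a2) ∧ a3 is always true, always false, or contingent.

¬¬(¬a3 ∨ ¬a3 ∧ a2) ∧ a3
= ¬¬¬a3 ∧ a3
= ¬a3 ∧ a3
= False

always false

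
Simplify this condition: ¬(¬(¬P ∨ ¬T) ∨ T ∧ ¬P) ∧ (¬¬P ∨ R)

¬(¬(¬P ∨ ¬T) ∨ T ∧ ¬P) ∧ (¬¬P ∨ R)
= ¬(P ∧ T ∨ T ∧ ¬P) ∧ (¬¬P ∨ R)
= ¬T ∧ (¬¬P ∨ R)
= ¬T ∧ (P ∨ R)

¬T ∧ (P ∨ R)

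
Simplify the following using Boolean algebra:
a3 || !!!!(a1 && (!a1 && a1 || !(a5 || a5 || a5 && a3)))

a3 || !!!!(a1 && (!a1 && a1 || !(a5 || a5 || a5 && a3)))
= a3 || !!!!(a1 && (!a1 && a1 || !(a5 || a5)))   [absorption]
= a3 || !!!!(a1 && !(a5 || a5))   [complement / identity]
= a3 || !!!!(a1 && !a5)   [idempotence]
= a3 || !!(a1 && !a5)   [double negation]
= a3 || a1 && !a5   [double negation]

a3 || a1 && !a5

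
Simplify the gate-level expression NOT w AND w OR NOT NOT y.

y

NOT w AND w OR NOT NOT y
= NOT NOT y
= y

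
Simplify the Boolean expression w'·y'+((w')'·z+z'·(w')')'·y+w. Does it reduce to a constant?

1

w'·y'+((w')'·z+z'·(w')')'·y+w
= w'·y'+((w')')'·y+w   — distribution
= w'·y'+w'·y+w   — double negation
= w'+w   — distribution
= 1   — complement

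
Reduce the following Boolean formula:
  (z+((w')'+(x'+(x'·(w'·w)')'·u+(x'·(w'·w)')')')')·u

(z+((w')'+(x'+(x'·(w'·w)')'·u+(x'·(w'·w)')')')')·u
= (z+((w')'+(x'+(x'·(w'·w)')')')')·u   (absorption)
= (z+w'·(x'+(x'·(w'·w)')'))·u   (De Morgan)
= (z+w'·(x'+x+w'·w))·u   (De Morgan)
= (z+w'·(x'+x))·u   (complement / identity)
= (z+w')·u   (complement / identity)

(z+w')·u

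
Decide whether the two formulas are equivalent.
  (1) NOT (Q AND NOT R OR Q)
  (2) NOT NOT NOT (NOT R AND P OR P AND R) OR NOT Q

No

E1: NOT (Q AND NOT R OR Q)
    = NOT Q   [absorption]
E2: NOT NOT NOT (NOT R AND P OR P AND R) OR NOT Q
    = NOT NOT NOT P OR NOT Q   [distribution]
    = NOT P OR NOT Q   [double negation]
These differ: at P=0, Q=1, R=0, E1 = 0 but E2 = 1.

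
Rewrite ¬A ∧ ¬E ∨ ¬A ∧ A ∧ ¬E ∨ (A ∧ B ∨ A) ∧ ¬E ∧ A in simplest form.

¬A ∧ ¬E ∨ ¬A ∧ A ∧ ¬E ∨ (A ∧ B ∨ A) ∧ ¬E ∧ A
= ¬A ∧ ¬E ∨ ¬A ∧ A ∧ ¬E ∨ A ∧ ¬E ∧ A   (absorption)
= ¬A ∧ ¬E ∨ A ∧ ¬E   (distribution)
= ¬E   (distribution)

¬E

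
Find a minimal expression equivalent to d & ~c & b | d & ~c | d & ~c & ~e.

d & ~c & b | d & ~c | d & ~c & ~e
= d & ~c & b | d & ~c   [absorption]
= d & ~c   [absorption]

d & ~c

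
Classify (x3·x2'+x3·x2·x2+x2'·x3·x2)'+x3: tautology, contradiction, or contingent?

tautology

(x3·x2'+x3·x2·x2+x2'·x3·x2)'+x3
= (x3·x2'+x3·x2)'+x3   (distribution)
= x3'+x3   (distribution)
= 1   (complement)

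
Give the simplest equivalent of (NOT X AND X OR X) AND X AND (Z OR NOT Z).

X

(NOT X AND X OR X) AND X AND (Z OR NOT Z)
= (NOT X AND X OR X) AND X   — complement / identity
= X AND X   — complement / identity
= X   — idempotence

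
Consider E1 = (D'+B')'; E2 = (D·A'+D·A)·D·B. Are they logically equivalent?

E1: (D'+B')'
    = D·B
E2: (D·A'+D·A)·D·B
    = D·D·B
    = D·B
Both reduce to D·B, so they are equivalent.

Yes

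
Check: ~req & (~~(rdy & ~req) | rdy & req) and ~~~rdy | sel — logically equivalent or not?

No

E1: ~req & (~~(rdy & ~req) | rdy & req)
    = ~req & (rdy & ~req | rdy & req)   (double negation)
    = ~req & rdy   (distribution)
E2: ~~~rdy | sel
    = ~rdy | sel   (double negation)
These differ: at rdy=0, req=1, sel=1, E1 = 0 but E2 = 1.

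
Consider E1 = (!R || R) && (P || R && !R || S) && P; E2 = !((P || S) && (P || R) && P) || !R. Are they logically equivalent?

E1: (!R || R) && (P || R && !R || S) && P
    = (!R || R) && (P || S) && P   — complement / identity
    = (P || S) && P   — complement / identity
    = P   — absorption
E2: !((P || S) && (P || R) && P) || !R
    = !((P || S) && P) || !R   — absorption
    = !P || !R   — absorption
These differ: at P=0, R=1, S=0, E1 = 0 but E2 = 1.

No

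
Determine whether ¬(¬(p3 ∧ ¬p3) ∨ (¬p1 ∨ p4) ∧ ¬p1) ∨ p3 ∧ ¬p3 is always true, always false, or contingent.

¬(¬(p3 ∧ ¬p3) ∨ (¬p1 ∨ p4) ∧ ¬p1) ∨ p3 ∧ ¬p3
= ¬(¬(p3 ∧ ¬p3) ∨ ¬p1) ∨ p3 ∧ ¬p3   — absorption
= p3 ∧ ¬p3 ∧ p1 ∨ p3 ∧ ¬p3   — De Morgan
= p3 ∧ ¬p3   — absorption
= False   — complement

always false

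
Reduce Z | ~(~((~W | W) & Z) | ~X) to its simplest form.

Z | ~(~((~W | W) & Z) | ~X)
= Z | ~(~Z | ~X)   [complement / identity]
= Z | Z & X   [De Morgan]
= Z   [absorption]

Z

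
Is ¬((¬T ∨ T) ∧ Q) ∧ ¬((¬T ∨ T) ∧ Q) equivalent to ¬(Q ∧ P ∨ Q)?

Yes

E1: ¬((¬T ∨ T) ∧ Q) ∧ ¬((¬T ∨ T) ∧ Q)
    = ¬((¬T ∨ T) ∧ Q)   [idempotence]
    = ¬Q   [complement / identity]
E2: ¬(Q ∧ P ∨ Q)
    = ¬Q   [absorption]
Both reduce to ¬Q, so they are equivalent.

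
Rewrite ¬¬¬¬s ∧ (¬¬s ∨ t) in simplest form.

s

¬¬¬¬s ∧ (¬¬s ∨ t)
= ¬¬s ∧ (¬¬s ∨ t)
= ¬¬s
= s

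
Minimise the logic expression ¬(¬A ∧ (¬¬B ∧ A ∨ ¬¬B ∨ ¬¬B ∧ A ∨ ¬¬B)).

A ∨ ¬B

¬(¬A ∧ (¬¬B ∧ A ∨ ¬¬B ∨ ¬¬B ∧ A ∨ ¬¬B))
= ¬(¬A ∧ (¬¬B ∧ A ∨ ¬¬B))
= ¬(¬A ∧ ¬¬B)
= A ∨ ¬B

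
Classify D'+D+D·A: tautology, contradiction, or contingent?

D'+D+D·A
= D'+D   (absorption)
= 1   (complement)

tautology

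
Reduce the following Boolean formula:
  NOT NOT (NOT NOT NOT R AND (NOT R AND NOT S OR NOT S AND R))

NOT NOT (NOT NOT NOT R AND (NOT R AND NOT S OR NOT S AND R))
= NOT NOT (NOT R AND (NOT R AND NOT S OR NOT S AND R))   [double negation]
= NOT NOT (NOT R AND NOT S)   [distribution]
= NOT R AND NOT S   [double negation]

NOT R AND NOT S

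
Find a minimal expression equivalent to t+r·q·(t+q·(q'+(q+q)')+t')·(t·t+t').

t+r·q·(t+q·(q'+(q+q)')+t')·(t·t+t')
= t+r·q·(t+q·(q'+q')+t')·(t·t+t')   [idempotence]
= t+r·q·(t+q·q'+t')·(t·t+t')   [idempotence]
= t+r·q·(t+t')·(t·t+t')   [complement / identity]
= t+r·q·(t+t')·(t+t')   [idempotence]
= t+r·q·(t+t')   [idempotence]
= t+r·q   [complement / identity]

t+r·q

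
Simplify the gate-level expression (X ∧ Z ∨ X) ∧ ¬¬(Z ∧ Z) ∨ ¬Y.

X ∧ Z ∨ ¬Y

(X ∧ Z ∨ X) ∧ ¬¬(Z ∧ Z) ∨ ¬Y
= (X ∧ Z ∨ X) ∧ ¬¬Z ∨ ¬Y   — idempotence
= (X ∧ Z ∨ X) ∧ Z ∨ ¬Y   — double negation
= X ∧ Z ∨ ¬Y   — absorption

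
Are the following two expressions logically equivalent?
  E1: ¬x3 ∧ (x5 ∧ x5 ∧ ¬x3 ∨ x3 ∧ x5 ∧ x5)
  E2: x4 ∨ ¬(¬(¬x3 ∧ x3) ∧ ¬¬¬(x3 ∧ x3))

E1: ¬x3 ∧ (x5 ∧ x5 ∧ ¬x3 ∨ x3 ∧ x5 ∧ x5)
    = ¬x3 ∧ x5 ∧ x5
    = ¬x3 ∧ x5
E2: x4 ∨ ¬(¬(¬x3 ∧ x3) ∧ ¬¬¬(x3 ∧ x3))
    = x4 ∨ ¬(¬(¬x3 ∧ x3) ∧ ¬(x3 ∧ x3))
    = x4 ∨ ¬x3 ∧ x3 ∨ x3 ∧ x3
    = x4 ∨ x3
These differ: at x3=1, x4=1, x5=0, E1 = 0 but E2 = 1.

No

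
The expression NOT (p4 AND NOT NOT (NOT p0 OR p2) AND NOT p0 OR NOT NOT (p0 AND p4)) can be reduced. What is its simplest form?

NOT (p4 AND NOT NOT (NOT p0 OR p2) AND NOT p0 OR NOT NOT (p0 AND p4))
= NOT (p4 AND (NOT p0 OR p2) AND NOT p0 OR NOT NOT (p0 AND p4))   [double negation]
= NOT (p4 AND NOT p0 OR NOT NOT (p0 AND p4))   [absorption]
= NOT (p4 AND NOT p0 OR p0 AND p4)   [double negation]
= NOT p4   [distribution]

NOT p4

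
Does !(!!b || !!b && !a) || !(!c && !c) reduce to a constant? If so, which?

no

!(!!b || !!b && !a) || !(!c && !c)
= !(!!b || !!b && !a) || c || c   — De Morgan
= !(!!b || !!b && !a) || c   — idempotence
= !!!b || c   — absorption
= !b || c   — double negation
This depends on b, c, so it is not a constant.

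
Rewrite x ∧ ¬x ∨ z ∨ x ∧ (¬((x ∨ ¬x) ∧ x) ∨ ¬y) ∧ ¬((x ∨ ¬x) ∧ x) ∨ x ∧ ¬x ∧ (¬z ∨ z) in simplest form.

x ∧ ¬x ∨ z ∨ x ∧ (¬((x ∨ ¬x) ∧ x) ∨ ¬y) ∧ ¬((x ∨ ¬x) ∧ x) ∨ x ∧ ¬x ∧ (¬z ∨ z)
= z ∨ x ∧ (¬((x ∨ ¬x) ∧ x) ∨ ¬y) ∧ ¬((x ∨ ¬x) ∧ x) ∨ x ∧ ¬x ∧ (¬z ∨ z)
= z ∨ x ∧ ¬((x ∨ ¬x) ∧ x) ∨ x ∧ ¬x ∧ (¬z ∨ z)
= z ∨ x ∧ ¬((x ∨ ¬x) ∧ x) ∨ x ∧ ¬x
= z ∨ x ∧ ¬x ∨ x ∧ ¬x
= z ∨ x ∧ ¬x
= z

z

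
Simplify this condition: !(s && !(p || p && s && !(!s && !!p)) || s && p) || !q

!(s && !(p || p && s && !(!s && !!p)) || s && p) || !q
= !(s && !(p || p && s && (s || !p)) || s && p) || !q
= !(s && !(p || p && s) || s && p) || !q
= !(s && !p || s && p) || !q
= !s || !q

!s || !q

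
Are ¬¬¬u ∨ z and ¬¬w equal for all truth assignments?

No

E1: ¬¬¬u ∨ z
    = ¬u ∨ z   (double negation)
E2: ¬¬w
    = w   (double negation)
These differ: at u=0, w=0, z=0, E1 = 1 but E2 = 0.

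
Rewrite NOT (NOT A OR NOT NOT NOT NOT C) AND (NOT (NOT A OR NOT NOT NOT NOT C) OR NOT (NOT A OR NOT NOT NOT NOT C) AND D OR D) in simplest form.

NOT (NOT A OR NOT NOT NOT NOT C) AND (NOT (NOT A OR NOT NOT NOT NOT C) OR NOT (NOT A OR NOT NOT NOT NOT C) AND D OR D)
= NOT (NOT A OR NOT NOT NOT NOT C) AND (NOT (NOT A OR NOT NOT NOT NOT C) OR D)   — absorption
= NOT (NOT A OR NOT NOT NOT NOT C)   — absorption
= NOT (NOT A OR NOT NOT C)   — double negation
= A AND NOT C   — De Morgan

A AND NOT C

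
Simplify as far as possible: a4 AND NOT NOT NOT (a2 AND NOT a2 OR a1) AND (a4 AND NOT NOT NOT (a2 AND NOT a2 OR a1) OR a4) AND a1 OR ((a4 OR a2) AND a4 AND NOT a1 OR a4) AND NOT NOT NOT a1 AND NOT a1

a4 AND NOT NOT NOT (a2 AND NOT a2 OR a1) AND (a4 AND NOT NOT NOT (a2 AND NOT a2 OR a1) OR a4) AND a1 OR ((a4 OR a2) AND a4 AND NOT a1 OR a4) AND NOT NOT NOT a1 AND NOT a1
= a4 AND NOT NOT NOT (a2 AND NOT a2 OR a1) AND a1 OR ((a4 OR a2) AND a4 AND NOT a1 OR a4) AND NOT NOT NOT a1 AND NOT a1   [absorption]
= a4 AND NOT NOT NOT a1 AND a1 OR ((a4 OR a2) AND a4 AND NOT a1 OR a4) AND NOT NOT NOT a1 AND NOT a1   [complement / identity]
= a4 AND NOT NOT NOT a1 AND a1 OR (a4 AND NOT a1 OR a4) AND NOT NOT NOT a1 AND NOT a1   [absorption]
= a4 AND NOT NOT NOT a1 AND a1 OR a4 AND NOT NOT NOT a1 AND NOT a1   [absorption]
= a4 AND NOT NOT NOT a1   [distribution]
= a4 AND NOT a1   [double negation]

a4 AND NOT a1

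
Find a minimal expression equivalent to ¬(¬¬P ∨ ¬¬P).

¬P

¬(¬¬P ∨ ¬¬P)
= ¬¬¬P   (idempotence)
= ¬P   (double negation)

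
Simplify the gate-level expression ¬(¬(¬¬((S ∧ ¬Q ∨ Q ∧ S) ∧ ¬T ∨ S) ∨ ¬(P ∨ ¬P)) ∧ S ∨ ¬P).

¬(¬(¬¬((S ∧ ¬Q ∨ Q ∧ S) ∧ ¬T ∨ S) ∨ ¬(P ∨ ¬P)) ∧ S ∨ ¬P)
= ¬(¬((S ∧ ¬Q ∨ Q ∧ S) ∧ ¬T ∨ S) ∧ (P ∨ ¬P) ∧ S ∨ ¬P)   [De Morgan]
= ¬(¬((S ∧ ¬Q ∨ Q ∧ S) ∧ ¬T ∨ S) ∧ S ∨ ¬P)   [complement / identity]
= ¬(¬(S ∧ ¬T ∨ S) ∧ S ∨ ¬P)   [distribution]
= ¬(¬S ∧ S ∨ ¬P)   [absorption]
= ¬¬P   [complement / identity]
= P   [double negation]

P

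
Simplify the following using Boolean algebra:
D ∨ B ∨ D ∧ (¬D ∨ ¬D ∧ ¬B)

D ∨ B ∨ D ∧ (¬D ∨ ¬D ∧ ¬B)
= D ∨ B ∨ D ∧ ¬D   [absorption]
= D ∨ B   [complement / identity]

D ∨ B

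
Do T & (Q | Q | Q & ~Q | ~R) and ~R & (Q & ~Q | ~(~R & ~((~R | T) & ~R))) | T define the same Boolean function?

No

E1: T & (Q | Q | Q & ~Q | ~R)
    = T & (Q | Q | ~R)   — complement / identity
    = T & (Q | ~R)   — idempotence
E2: ~R & (Q & ~Q | ~(~R & ~((~R | T) & ~R))) | T
    = ~R & ~(~R & ~((~R | T) & ~R)) | T   — complement / identity
    = ~R & ~(~R & ~~R) | T   — absorption
    = ~R & (R | ~R) | T   — De Morgan
    = ~R | T   — complement / identity
These differ: at Q=0, R=0, T=0, E1 = 0 but E2 = 1.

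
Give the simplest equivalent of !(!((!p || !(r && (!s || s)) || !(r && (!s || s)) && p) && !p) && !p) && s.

!(!((!p || !(r && (!s || s)) || !(r && (!s || s)) && p) && !p) && !p) && s
= !(!((!p || !(r && (!s || s))) && !p) && !p) && s
= !(!((!p || !r) && !p) && !p) && s
= !(!!p && !p) && s
= (!p || p) && s
= s

s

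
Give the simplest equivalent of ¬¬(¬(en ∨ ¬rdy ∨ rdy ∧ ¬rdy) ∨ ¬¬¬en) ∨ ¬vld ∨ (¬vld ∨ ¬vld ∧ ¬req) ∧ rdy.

¬en ∨ ¬vld

¬¬(¬(en ∨ ¬rdy ∨ rdy ∧ ¬rdy) ∨ ¬¬¬en) ∨ ¬vld ∨ (¬vld ∨ ¬vld ∧ ¬req) ∧ rdy
= ¬¬(¬(en ∨ ¬rdy ∨ rdy ∧ ¬rdy) ∨ ¬¬¬en) ∨ ¬vld ∨ ¬vld ∧ rdy
= ¬¬(¬(en ∨ ¬rdy ∨ rdy ∧ ¬rdy) ∨ ¬¬¬en) ∨ ¬vld
= ¬¬(¬(en ∨ ¬rdy) ∨ ¬¬¬en) ∨ ¬vld
= ¬¬(¬(en ∨ ¬rdy) ∨ ¬en) ∨ ¬vld
= ¬((en ∨ ¬rdy) ∧ en) ∨ ¬vld
= ¬en ∨ ¬vld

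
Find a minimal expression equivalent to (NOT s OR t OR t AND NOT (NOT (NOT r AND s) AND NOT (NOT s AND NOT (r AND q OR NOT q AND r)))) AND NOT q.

(NOT s OR t OR t AND NOT (NOT (NOT r AND s) AND NOT (NOT s AND NOT (r AND q OR NOT q AND r)))) AND NOT q
= (NOT s OR t OR t AND NOT (NOT (NOT r AND s) AND NOT (NOT s AND NOT r))) AND NOT q   [distribution]
= (NOT s OR t OR t AND (NOT r AND s OR NOT s AND NOT r)) AND NOT q   [De Morgan]
= (NOT s OR t OR t AND NOT r) AND NOT q   [distribution]
= (NOT s OR t) AND NOT q   [absorption]

(NOT s OR t) AND NOT q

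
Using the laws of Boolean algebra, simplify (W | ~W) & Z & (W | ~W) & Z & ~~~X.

(W | ~W) & Z & (W | ~W) & Z & ~~~X
= (W | ~W) & Z & ~~~X   — idempotence
= Z & ~~~X   — complement / identity
= Z & ~X   — double negation

Z & ~X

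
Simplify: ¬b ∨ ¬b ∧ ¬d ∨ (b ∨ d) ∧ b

True

¬b ∨ ¬b ∧ ¬d ∨ (b ∨ d) ∧ b
= ¬b ∨ ¬b ∧ ¬d ∨ b
= ¬b ∨ b
= True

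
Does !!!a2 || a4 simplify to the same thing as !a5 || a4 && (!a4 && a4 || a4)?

E1: !!!a2 || a4
    = !a2 || a4   (double negation)
E2: !a5 || a4 && (!a4 && a4 || a4)
    = !a5 || a4 && a4   (complement / identity)
    = !a5 || a4   (idempotence)
These differ: at a2=1, a4=0, a5=0, E1 = 0 but E2 = 1.

No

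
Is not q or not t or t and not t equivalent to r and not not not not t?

No

E1: not q or not t or t and not t
    = not q or not t   — complement / identity
E2: r and not not not not t
    = r and not not t   — double negation
    = r and t   — double negation
These differ: at q=0, r=0, t=0, E1 = 1 but E2 = 0.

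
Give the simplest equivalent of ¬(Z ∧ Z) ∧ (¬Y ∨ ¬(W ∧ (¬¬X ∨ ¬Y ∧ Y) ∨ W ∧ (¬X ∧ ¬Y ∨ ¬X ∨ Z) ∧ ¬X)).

¬Z ∧ (¬Y ∨ ¬W)

¬(Z ∧ Z) ∧ (¬Y ∨ ¬(W ∧ (¬¬X ∨ ¬Y ∧ Y) ∨ W ∧ (¬X ∧ ¬Y ∨ ¬X ∨ Z) ∧ ¬X))
= ¬(Z ∧ Z) ∧ (¬Y ∨ ¬(W ∧ (¬¬X ∨ ¬Y ∧ Y) ∨ W ∧ (¬X ∨ Z) ∧ ¬X))   (absorption)
= ¬(Z ∧ Z) ∧ (¬Y ∨ ¬(W ∧ ¬¬X ∨ W ∧ (¬X ∨ Z) ∧ ¬X))   (complement / identity)
= ¬(Z ∧ Z) ∧ (¬Y ∨ ¬(W ∧ ¬¬X ∨ W ∧ ¬X))   (absorption)
= ¬(Z ∧ Z) ∧ (¬Y ∨ ¬(W ∧ X ∨ W ∧ ¬X))   (double negation)
= ¬(Z ∧ Z) ∧ (¬Y ∨ ¬W)   (distribution)
= ¬Z ∧ (¬Y ∨ ¬W)   (idempotence)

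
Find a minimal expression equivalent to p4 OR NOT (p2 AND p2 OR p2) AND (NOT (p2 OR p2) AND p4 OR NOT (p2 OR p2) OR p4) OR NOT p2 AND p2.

p4 OR NOT (p2 AND p2 OR p2) AND (NOT (p2 OR p2) AND p4 OR NOT (p2 OR p2) OR p4) OR NOT p2 AND p2
= p4 OR NOT (p2 OR p2) AND (NOT (p2 OR p2) AND p4 OR NOT (p2 OR p2) OR p4) OR NOT p2 AND p2   [idempotence]
= p4 OR NOT (p2 OR p2) AND (NOT (p2 OR p2) OR p4) OR NOT p2 AND p2   [absorption]
= p4 OR NOT (p2 OR p2) OR NOT p2 AND p2   [absorption]
= p4 OR NOT p2 OR NOT p2 AND p2   [idempotence]
= p4 OR NOT p2   [complement / identity]

p4 OR NOT p2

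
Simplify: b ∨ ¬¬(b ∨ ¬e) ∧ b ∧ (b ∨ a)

b

b ∨ ¬¬(b ∨ ¬e) ∧ b ∧ (b ∨ a)
= b ∨ ¬¬(b ∨ ¬e) ∧ b   — absorption
= b ∨ (b ∨ ¬e) ∧ b   — double negation
= b ∨ b   — absorption
= b   — idempotence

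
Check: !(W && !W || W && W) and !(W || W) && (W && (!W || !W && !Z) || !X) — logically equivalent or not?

E1: !(W && !W || W && W)
    = !W   (distribution)
E2: !(W || W) && (W && (!W || !W && !Z) || !X)
    = !(W || W) && (W && !W || !X)   (absorption)
    = !(W || W) && !X   (complement / identity)
    = !W && !X   (idempotence)
These differ: at W=0, X=1, Z=0, E1 = 1 but E2 = 0.

No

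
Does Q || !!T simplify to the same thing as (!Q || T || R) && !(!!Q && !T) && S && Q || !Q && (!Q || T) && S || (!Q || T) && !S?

E1: Q || !!T
    = Q || T
E2: (!Q || T || R) && !(!!Q && !T) && S && Q || !Q && (!Q || T) && S || (!Q || T) && !S
    = (!Q || T || R) && (!Q || T) && S && Q || !Q && (!Q || T) && S || (!Q || T) && !S
    = (!Q || T) && S && Q || !Q && (!Q || T) && S || (!Q || T) && !S
    = (!Q || T) && S || (!Q || T) && !S
    = !Q || T
These differ: at Q=0, R=1, S=0, T=0, E1 = 0 but E2 = 1.

No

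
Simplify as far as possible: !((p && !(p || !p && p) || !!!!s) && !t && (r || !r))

!s || t

!((p && !(p || !p && p) || !!!!s) && !t && (r || !r))
= !((p && !p || !!!!s) && !t && (r || !r))   — complement / identity
= !((p && !p || !!!!s) && !t)   — complement / identity
= !((p && !p || !!s) && !t)   — double negation
= !(!!s && !t)   — complement / identity
= !s || t   — De Morgan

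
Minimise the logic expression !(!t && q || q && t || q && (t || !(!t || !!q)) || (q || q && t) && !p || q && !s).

!(!t && q || q && t || q && (t || !(!t || !!q)) || (q || q && t) && !p || q && !s)
= !(!t && q || q && t || q && (t || t && !q) || (q || q && t) && !p || q && !s)
= !(q || q && (t || t && !q) || (q || q && t) && !p || q && !s)
= !(q || q && t || (q || q && t) && !p || q && !s)
= !(q || q && t || q && !s)
= !(q || q && !s)
= !q

!q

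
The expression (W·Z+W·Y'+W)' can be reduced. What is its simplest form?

W'

(W·Z+W·Y'+W)'
= (W·Z+W)'   — absorption
= W'   — absorption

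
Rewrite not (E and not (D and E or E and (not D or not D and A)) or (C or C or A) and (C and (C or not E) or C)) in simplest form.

not C

not (E and not (D and E or E and (not D or not D and A)) or (C or C or A) and (C and (C or not E) or C))
= not (E and not (D and E or E and (not D or not D and A)) or (C or C or A) and (C or C))   [absorption]
= not (E and not (D and E or E and (not D or not D and A)) or C or C)   [absorption]
= not (E and not (D and E or E and not D) or C or C)   [absorption]
= not (E and not E or C or C)   [distribution]
= not (C or C)   [complement / identity]
= not C   [idempotence]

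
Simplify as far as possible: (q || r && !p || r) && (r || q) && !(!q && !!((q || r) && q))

r || q

(q || r && !p || r) && (r || q) && !(!q && !!((q || r) && q))
= (q || r) && (r || q) && !(!q && !!((q || r) && q))   (absorption)
= (r && r || q) && !(!q && !!((q || r) && q))   (distribution)
= (r || q) && !(!q && !!((q || r) && q))   (idempotence)
= (r || q) && (q || !((q || r) && q))   (De Morgan)
= (r || q) && (q || !q)   (absorption)
= r || q   (complement / identity)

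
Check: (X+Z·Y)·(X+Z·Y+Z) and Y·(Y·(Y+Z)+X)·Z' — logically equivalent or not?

E1: (X+Z·Y)·(X+Z·Y+Z)
    = X+Z·Y
E2: Y·(Y·(Y+Z)+X)·Z'
    = Y·(Y+X)·Z'
    = Y·Z'
These differ: at X=1, Y=1, Z=1, E1 = 1 but E2 = 0.

No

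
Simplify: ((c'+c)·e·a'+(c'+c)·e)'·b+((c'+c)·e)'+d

e'+d

((c'+c)·e·a'+(c'+c)·e)'·b+((c'+c)·e)'+d
= ((c'+c)·e)'·b+((c'+c)·e)'+d   [absorption]
= ((c'+c)·e)'+d   [absorption]
= e'+d   [complement / identity]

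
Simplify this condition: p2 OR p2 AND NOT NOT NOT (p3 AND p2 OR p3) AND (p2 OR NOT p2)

p2 OR p2 AND NOT NOT NOT (p3 AND p2 OR p3) AND (p2 OR NOT p2)
= p2 OR p2 AND NOT (p3 AND p2 OR p3) AND (p2 OR NOT p2)   [double negation]
= p2 OR p2 AND NOT p3 AND (p2 OR NOT p2)   [absorption]
= p2 OR p2 AND NOT p3   [complement / identity]
= p2   [absorption]

p2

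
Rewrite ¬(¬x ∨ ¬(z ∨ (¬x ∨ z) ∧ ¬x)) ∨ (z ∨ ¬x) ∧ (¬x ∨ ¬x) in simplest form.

¬(¬x ∨ ¬(z ∨ (¬x ∨ z) ∧ ¬x)) ∨ (z ∨ ¬x) ∧ (¬x ∨ ¬x)
= x ∧ (z ∨ (¬x ∨ z) ∧ ¬x) ∨ (z ∨ ¬x) ∧ (¬x ∨ ¬x)   — De Morgan
= x ∧ (z ∨ (¬x ∨ z) ∧ ¬x) ∨ (z ∨ ¬x) ∧ ¬x   — idempotence
= x ∧ (z ∨ ¬x) ∨ (z ∨ ¬x) ∧ ¬x   — absorption
= z ∨ ¬x   — distribution

z ∨ ¬x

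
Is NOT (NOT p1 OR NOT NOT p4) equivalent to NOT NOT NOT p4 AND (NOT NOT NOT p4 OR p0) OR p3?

E1: NOT (NOT p1 OR NOT NOT p4)
    = p1 AND NOT p4
E2: NOT NOT NOT p4 AND (NOT NOT NOT p4 OR p0) OR p3
    = NOT NOT NOT p4 OR p3
    = NOT p4 OR p3
These differ: at p0=1, p1=0, p3=1, p4=0, E1 = 0 but E2 = 1.

No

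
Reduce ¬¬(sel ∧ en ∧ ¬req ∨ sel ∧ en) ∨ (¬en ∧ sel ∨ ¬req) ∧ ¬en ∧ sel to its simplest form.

sel

¬¬(sel ∧ en ∧ ¬req ∨ sel ∧ en) ∨ (¬en ∧ sel ∨ ¬req) ∧ ¬en ∧ sel
= ¬¬(sel ∧ en) ∨ (¬en ∧ sel ∨ ¬req) ∧ ¬en ∧ sel   — absorption
= sel ∧ en ∨ (¬en ∧ sel ∨ ¬req) ∧ ¬en ∧ sel   — double negation
= sel ∧ en ∨ ¬en ∧ sel   — absorption
= sel   — distribution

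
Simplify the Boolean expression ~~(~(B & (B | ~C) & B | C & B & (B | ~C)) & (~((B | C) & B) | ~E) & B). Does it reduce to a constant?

0

~~(~(B & (B | ~C) & B | C & B & (B | ~C)) & (~((B | C) & B) | ~E) & B)
= ~~(~((B | C) & B & (B | ~C)) & (~((B | C) & B) | ~E) & B)   (distribution)
= ~~(~((B | C) & B) & (~((B | C) & B) | ~E) & B)   (absorption)
= ~~(~((B | C) & B) & B)   (absorption)
= ~~(~B & B)   (absorption)
= ~B & B   (double negation)
= 0   (complement)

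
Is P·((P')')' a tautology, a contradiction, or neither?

P·((P')')'
= P·P'   [double negation]
= 0   [complement]

contradiction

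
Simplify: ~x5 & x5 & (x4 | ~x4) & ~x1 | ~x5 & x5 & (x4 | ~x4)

~x5 & x5 & (x4 | ~x4) & ~x1 | ~x5 & x5 & (x4 | ~x4)
= ~x5 & x5 & (x4 | ~x4)   [absorption]
= ~x5 & x5   [complement / identity]
= 0   [complement]

0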